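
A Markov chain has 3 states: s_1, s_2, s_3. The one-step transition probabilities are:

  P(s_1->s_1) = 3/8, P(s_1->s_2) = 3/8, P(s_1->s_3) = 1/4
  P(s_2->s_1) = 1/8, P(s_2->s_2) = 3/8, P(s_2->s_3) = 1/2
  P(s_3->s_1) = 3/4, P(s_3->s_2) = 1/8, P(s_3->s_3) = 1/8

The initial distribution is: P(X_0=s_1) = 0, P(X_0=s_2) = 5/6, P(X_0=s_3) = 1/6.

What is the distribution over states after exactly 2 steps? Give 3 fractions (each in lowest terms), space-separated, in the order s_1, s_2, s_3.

Propagating the distribution step by step (d_{t+1} = d_t * P):
d_0 = (s_1=0, s_2=5/6, s_3=1/6)
  d_1[s_1] = 0*3/8 + 5/6*1/8 + 1/6*3/4 = 11/48
  d_1[s_2] = 0*3/8 + 5/6*3/8 + 1/6*1/8 = 1/3
  d_1[s_3] = 0*1/4 + 5/6*1/2 + 1/6*1/8 = 7/16
d_1 = (s_1=11/48, s_2=1/3, s_3=7/16)
  d_2[s_1] = 11/48*3/8 + 1/3*1/8 + 7/16*3/4 = 175/384
  d_2[s_2] = 11/48*3/8 + 1/3*3/8 + 7/16*1/8 = 17/64
  d_2[s_3] = 11/48*1/4 + 1/3*1/2 + 7/16*1/8 = 107/384
d_2 = (s_1=175/384, s_2=17/64, s_3=107/384)

Answer: 175/384 17/64 107/384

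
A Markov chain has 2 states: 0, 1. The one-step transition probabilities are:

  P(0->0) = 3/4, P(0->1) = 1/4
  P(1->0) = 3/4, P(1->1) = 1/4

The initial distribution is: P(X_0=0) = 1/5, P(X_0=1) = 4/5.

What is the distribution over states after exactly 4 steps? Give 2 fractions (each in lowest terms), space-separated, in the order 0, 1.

Propagating the distribution step by step (d_{t+1} = d_t * P):
d_0 = (0=1/5, 1=4/5)
  d_1[0] = 1/5*3/4 + 4/5*3/4 = 3/4
  d_1[1] = 1/5*1/4 + 4/5*1/4 = 1/4
d_1 = (0=3/4, 1=1/4)
  d_2[0] = 3/4*3/4 + 1/4*3/4 = 3/4
  d_2[1] = 3/4*1/4 + 1/4*1/4 = 1/4
d_2 = (0=3/4, 1=1/4)
  d_3[0] = 3/4*3/4 + 1/4*3/4 = 3/4
  d_3[1] = 3/4*1/4 + 1/4*1/4 = 1/4
d_3 = (0=3/4, 1=1/4)
  d_4[0] = 3/4*3/4 + 1/4*3/4 = 3/4
  d_4[1] = 3/4*1/4 + 1/4*1/4 = 1/4
d_4 = (0=3/4, 1=1/4)

Answer: 3/4 1/4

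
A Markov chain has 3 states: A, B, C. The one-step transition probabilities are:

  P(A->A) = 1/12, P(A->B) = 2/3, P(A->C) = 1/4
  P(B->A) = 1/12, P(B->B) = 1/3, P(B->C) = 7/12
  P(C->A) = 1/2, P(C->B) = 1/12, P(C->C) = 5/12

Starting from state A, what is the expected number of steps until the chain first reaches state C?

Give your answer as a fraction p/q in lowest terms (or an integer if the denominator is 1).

Answer: 12/5

Derivation:
Let h_i = expected steps to first reach C from state i.
Boundary: h_C = 0.
First-step equations for the other states:
  h_A = 1 + 1/12*h_A + 2/3*h_B + 1/4*h_C
  h_B = 1 + 1/12*h_A + 1/3*h_B + 7/12*h_C

Substituting h_C = 0 and rearranging gives the linear system (I - Q) h = 1:
  [11/12, -2/3] . (h_A, h_B) = 1
  [-1/12, 2/3] . (h_A, h_B) = 1

Solving yields:
  h_A = 12/5
  h_B = 9/5

Starting state is A, so the expected hitting time is h_A = 12/5.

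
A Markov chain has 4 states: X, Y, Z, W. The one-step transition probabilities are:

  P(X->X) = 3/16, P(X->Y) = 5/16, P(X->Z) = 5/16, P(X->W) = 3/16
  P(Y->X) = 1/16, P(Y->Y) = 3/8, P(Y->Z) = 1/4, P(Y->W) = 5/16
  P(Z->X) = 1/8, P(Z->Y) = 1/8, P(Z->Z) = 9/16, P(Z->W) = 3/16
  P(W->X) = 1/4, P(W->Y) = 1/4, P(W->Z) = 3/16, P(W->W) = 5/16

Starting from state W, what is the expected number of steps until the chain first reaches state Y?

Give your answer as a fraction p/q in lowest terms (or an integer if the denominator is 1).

Let h_i = expected steps to first reach Y from state i.
Boundary: h_Y = 0.
First-step equations for the other states:
  h_X = 1 + 3/16*h_X + 5/16*h_Y + 5/16*h_Z + 3/16*h_W
  h_Z = 1 + 1/8*h_X + 1/8*h_Y + 9/16*h_Z + 3/16*h_W
  h_W = 1 + 1/4*h_X + 1/4*h_Y + 3/16*h_Z + 5/16*h_W

Substituting h_Y = 0 and rearranging gives the linear system (I - Q) h = 1:
  [13/16, -5/16, -3/16] . (h_X, h_Z, h_W) = 1
  [-1/8, 7/16, -3/16] . (h_X, h_Z, h_W) = 1
  [-1/4, -3/16, 11/16] . (h_X, h_Z, h_W) = 1

Solving yields:
  h_X = 224/51
  h_Z = 280/51
  h_W = 232/51

Starting state is W, so the expected hitting time is h_W = 232/51.

Answer: 232/51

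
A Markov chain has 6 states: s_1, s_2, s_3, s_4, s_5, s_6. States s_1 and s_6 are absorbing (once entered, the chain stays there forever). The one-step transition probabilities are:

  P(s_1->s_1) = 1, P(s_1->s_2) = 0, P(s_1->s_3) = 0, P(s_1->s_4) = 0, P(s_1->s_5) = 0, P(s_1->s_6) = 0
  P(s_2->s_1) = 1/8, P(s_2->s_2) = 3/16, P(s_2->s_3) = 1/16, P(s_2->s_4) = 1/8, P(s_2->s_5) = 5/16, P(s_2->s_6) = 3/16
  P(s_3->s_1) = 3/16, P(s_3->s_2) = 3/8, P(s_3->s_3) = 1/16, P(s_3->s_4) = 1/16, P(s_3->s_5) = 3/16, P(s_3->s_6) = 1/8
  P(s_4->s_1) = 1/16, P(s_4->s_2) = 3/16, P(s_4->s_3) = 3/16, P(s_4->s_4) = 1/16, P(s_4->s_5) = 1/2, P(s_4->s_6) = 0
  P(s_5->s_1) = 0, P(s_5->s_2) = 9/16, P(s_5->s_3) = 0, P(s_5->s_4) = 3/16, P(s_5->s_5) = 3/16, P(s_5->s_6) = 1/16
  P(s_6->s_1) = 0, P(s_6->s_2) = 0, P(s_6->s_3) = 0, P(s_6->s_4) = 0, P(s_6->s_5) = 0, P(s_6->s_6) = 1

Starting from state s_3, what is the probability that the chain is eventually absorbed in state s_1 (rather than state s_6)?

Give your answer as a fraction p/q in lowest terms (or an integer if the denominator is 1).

Answer: 7522/16023

Derivation:
Let a_i = P(absorbed in s_1 | start in state i).
Boundary conditions: a_s_1 = 1, a_s_6 = 0.
For each transient state i, a_i = sum_j P(i->j) * a_j:
  a_s_2 = 1/8*a_s_1 + 3/16*a_s_2 + 1/16*a_s_3 + 1/8*a_s_4 + 5/16*a_s_5 + 3/16*a_s_6
  a_s_3 = 3/16*a_s_1 + 3/8*a_s_2 + 1/16*a_s_3 + 1/16*a_s_4 + 3/16*a_s_5 + 1/8*a_s_6
  a_s_4 = 1/16*a_s_1 + 3/16*a_s_2 + 3/16*a_s_3 + 1/16*a_s_4 + 1/2*a_s_5 + 0*a_s_6
  a_s_5 = 0*a_s_1 + 9/16*a_s_2 + 0*a_s_3 + 3/16*a_s_4 + 3/16*a_s_5 + 1/16*a_s_6

Substituting a_s_1 = 1 and a_s_6 = 0, rearrange to (I - Q) a = r where r[i] = P(i -> s_1):
  [13/16, -1/16, -1/8, -5/16] . (a_s_2, a_s_3, a_s_4, a_s_5) = 1/8
  [-3/8, 15/16, -1/16, -3/16] . (a_s_2, a_s_3, a_s_4, a_s_5) = 3/16
  [-3/16, -3/16, 15/16, -1/2] . (a_s_2, a_s_3, a_s_4, a_s_5) = 1/16
  [-9/16, 0, -3/16, 13/16] . (a_s_2, a_s_3, a_s_4, a_s_5) = 0

Solving yields:
  a_s_2 = 133/327
  a_s_3 = 7522/16023
  a_s_4 = 2388/5341
  a_s_5 = 2055/5341

Starting state is s_3, so the absorption probability is a_s_3 = 7522/16023.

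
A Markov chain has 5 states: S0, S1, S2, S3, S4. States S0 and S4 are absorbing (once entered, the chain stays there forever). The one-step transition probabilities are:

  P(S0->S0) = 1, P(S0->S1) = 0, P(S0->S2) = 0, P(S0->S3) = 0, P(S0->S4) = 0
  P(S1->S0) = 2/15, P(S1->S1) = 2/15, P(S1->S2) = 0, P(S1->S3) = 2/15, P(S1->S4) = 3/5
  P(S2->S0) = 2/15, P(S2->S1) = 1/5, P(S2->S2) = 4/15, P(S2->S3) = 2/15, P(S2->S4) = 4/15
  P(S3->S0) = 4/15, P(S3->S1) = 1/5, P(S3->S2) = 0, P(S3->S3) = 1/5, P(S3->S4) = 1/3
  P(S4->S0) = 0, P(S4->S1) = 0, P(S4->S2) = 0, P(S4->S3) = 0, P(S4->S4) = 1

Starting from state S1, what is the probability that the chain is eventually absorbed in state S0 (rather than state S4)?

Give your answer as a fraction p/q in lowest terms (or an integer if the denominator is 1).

Let a_i = P(absorbed in S0 | start in state i).
Boundary conditions: a_S0 = 1, a_S4 = 0.
For each transient state i, a_i = sum_j P(i->j) * a_j:
  a_S1 = 2/15*a_S0 + 2/15*a_S1 + 0*a_S2 + 2/15*a_S3 + 3/5*a_S4
  a_S2 = 2/15*a_S0 + 1/5*a_S1 + 4/15*a_S2 + 2/15*a_S3 + 4/15*a_S4
  a_S3 = 4/15*a_S0 + 1/5*a_S1 + 0*a_S2 + 1/5*a_S3 + 1/3*a_S4

Substituting a_S0 = 1 and a_S4 = 0, rearrange to (I - Q) a = r where r[i] = P(i -> S0):
  [13/15, 0, -2/15] . (a_S1, a_S2, a_S3) = 2/15
  [-1/5, 11/15, -2/15] . (a_S1, a_S2, a_S3) = 2/15
  [-1/5, 0, 4/5] . (a_S1, a_S2, a_S3) = 4/15

Solving yields:
  a_S1 = 16/75
  a_S2 = 256/825
  a_S3 = 29/75

Starting state is S1, so the absorption probability is a_S1 = 16/75.

Answer: 16/75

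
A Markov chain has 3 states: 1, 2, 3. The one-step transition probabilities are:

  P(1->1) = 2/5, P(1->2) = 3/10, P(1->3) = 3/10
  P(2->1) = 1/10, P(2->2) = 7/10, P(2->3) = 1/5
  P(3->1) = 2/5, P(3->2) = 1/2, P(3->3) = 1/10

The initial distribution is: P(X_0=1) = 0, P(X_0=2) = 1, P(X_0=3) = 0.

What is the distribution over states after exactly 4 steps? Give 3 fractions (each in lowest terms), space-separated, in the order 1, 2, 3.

Answer: 1121/5000 359/625 1007/5000

Derivation:
Propagating the distribution step by step (d_{t+1} = d_t * P):
d_0 = (1=0, 2=1, 3=0)
  d_1[1] = 0*2/5 + 1*1/10 + 0*2/5 = 1/10
  d_1[2] = 0*3/10 + 1*7/10 + 0*1/2 = 7/10
  d_1[3] = 0*3/10 + 1*1/5 + 0*1/10 = 1/5
d_1 = (1=1/10, 2=7/10, 3=1/5)
  d_2[1] = 1/10*2/5 + 7/10*1/10 + 1/5*2/5 = 19/100
  d_2[2] = 1/10*3/10 + 7/10*7/10 + 1/5*1/2 = 31/50
  d_2[3] = 1/10*3/10 + 7/10*1/5 + 1/5*1/10 = 19/100
d_2 = (1=19/100, 2=31/50, 3=19/100)
  d_3[1] = 19/100*2/5 + 31/50*1/10 + 19/100*2/5 = 107/500
  d_3[2] = 19/100*3/10 + 31/50*7/10 + 19/100*1/2 = 293/500
  d_3[3] = 19/100*3/10 + 31/50*1/5 + 19/100*1/10 = 1/5
d_3 = (1=107/500, 2=293/500, 3=1/5)
  d_4[1] = 107/500*2/5 + 293/500*1/10 + 1/5*2/5 = 1121/5000
  d_4[2] = 107/500*3/10 + 293/500*7/10 + 1/5*1/2 = 359/625
  d_4[3] = 107/500*3/10 + 293/500*1/5 + 1/5*1/10 = 1007/5000
d_4 = (1=1121/5000, 2=359/625, 3=1007/5000)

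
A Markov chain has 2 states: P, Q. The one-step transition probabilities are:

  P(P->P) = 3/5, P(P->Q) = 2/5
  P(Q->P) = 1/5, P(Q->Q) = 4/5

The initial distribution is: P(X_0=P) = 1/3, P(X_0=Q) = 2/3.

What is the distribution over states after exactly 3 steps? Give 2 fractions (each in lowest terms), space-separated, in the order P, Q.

Propagating the distribution step by step (d_{t+1} = d_t * P):
d_0 = (P=1/3, Q=2/3)
  d_1[P] = 1/3*3/5 + 2/3*1/5 = 1/3
  d_1[Q] = 1/3*2/5 + 2/3*4/5 = 2/3
d_1 = (P=1/3, Q=2/3)
  d_2[P] = 1/3*3/5 + 2/3*1/5 = 1/3
  d_2[Q] = 1/3*2/5 + 2/3*4/5 = 2/3
d_2 = (P=1/3, Q=2/3)
  d_3[P] = 1/3*3/5 + 2/3*1/5 = 1/3
  d_3[Q] = 1/3*2/5 + 2/3*4/5 = 2/3
d_3 = (P=1/3, Q=2/3)

Answer: 1/3 2/3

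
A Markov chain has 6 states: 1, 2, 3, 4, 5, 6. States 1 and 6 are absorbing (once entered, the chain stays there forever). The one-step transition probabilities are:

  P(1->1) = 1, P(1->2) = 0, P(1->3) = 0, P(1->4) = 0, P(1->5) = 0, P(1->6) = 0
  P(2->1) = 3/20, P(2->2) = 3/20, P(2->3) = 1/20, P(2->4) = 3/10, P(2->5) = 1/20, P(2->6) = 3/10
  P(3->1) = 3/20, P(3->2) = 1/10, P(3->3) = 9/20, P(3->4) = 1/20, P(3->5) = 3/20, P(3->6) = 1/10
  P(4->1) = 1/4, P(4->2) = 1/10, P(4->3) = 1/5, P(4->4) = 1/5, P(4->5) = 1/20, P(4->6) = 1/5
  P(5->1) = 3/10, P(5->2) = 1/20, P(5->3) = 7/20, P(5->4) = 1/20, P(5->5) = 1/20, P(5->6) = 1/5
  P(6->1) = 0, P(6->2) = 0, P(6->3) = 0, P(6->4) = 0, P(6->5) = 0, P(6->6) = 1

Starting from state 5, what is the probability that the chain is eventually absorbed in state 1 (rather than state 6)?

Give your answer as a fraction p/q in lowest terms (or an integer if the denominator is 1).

Let a_i = P(absorbed in 1 | start in state i).
Boundary conditions: a_1 = 1, a_6 = 0.
For each transient state i, a_i = sum_j P(i->j) * a_j:
  a_2 = 3/20*a_1 + 3/20*a_2 + 1/20*a_3 + 3/10*a_4 + 1/20*a_5 + 3/10*a_6
  a_3 = 3/20*a_1 + 1/10*a_2 + 9/20*a_3 + 1/20*a_4 + 3/20*a_5 + 1/10*a_6
  a_4 = 1/4*a_1 + 1/10*a_2 + 1/5*a_3 + 1/5*a_4 + 1/20*a_5 + 1/5*a_6
  a_5 = 3/10*a_1 + 1/20*a_2 + 7/20*a_3 + 1/20*a_4 + 1/20*a_5 + 1/5*a_6

Substituting a_1 = 1 and a_6 = 0, rearrange to (I - Q) a = r where r[i] = P(i -> 1):
  [17/20, -1/20, -3/10, -1/20] . (a_2, a_3, a_4, a_5) = 3/20
  [-1/10, 11/20, -1/20, -3/20] . (a_2, a_3, a_4, a_5) = 3/20
  [-1/10, -1/5, 4/5, -1/20] . (a_2, a_3, a_4, a_5) = 1/4
  [-1/20, -7/20, -1/20, 19/20] . (a_2, a_3, a_4, a_5) = 3/10

Solving yields:
  a_2 = 19451/44805
  a_3 = 8319/14935
  a_4 = 4855/8961
  a_5 = 5129/8961

Starting state is 5, so the absorption probability is a_5 = 5129/8961.

Answer: 5129/8961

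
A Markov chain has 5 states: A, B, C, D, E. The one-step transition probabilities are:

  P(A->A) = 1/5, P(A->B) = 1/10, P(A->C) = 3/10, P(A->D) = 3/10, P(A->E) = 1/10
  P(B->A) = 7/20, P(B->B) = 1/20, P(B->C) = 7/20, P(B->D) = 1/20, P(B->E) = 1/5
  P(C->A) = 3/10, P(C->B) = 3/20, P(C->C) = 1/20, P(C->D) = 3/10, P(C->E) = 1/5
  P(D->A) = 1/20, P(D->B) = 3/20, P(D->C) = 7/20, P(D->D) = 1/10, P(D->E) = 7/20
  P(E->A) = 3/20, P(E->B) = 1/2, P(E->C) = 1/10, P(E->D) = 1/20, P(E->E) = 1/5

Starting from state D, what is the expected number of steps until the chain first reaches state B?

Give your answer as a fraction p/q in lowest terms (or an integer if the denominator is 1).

Answer: 10155/2311

Derivation:
Let h_i = expected steps to first reach B from state i.
Boundary: h_B = 0.
First-step equations for the other states:
  h_A = 1 + 1/5*h_A + 1/10*h_B + 3/10*h_C + 3/10*h_D + 1/10*h_E
  h_C = 1 + 3/10*h_A + 3/20*h_B + 1/20*h_C + 3/10*h_D + 1/5*h_E
  h_D = 1 + 1/20*h_A + 3/20*h_B + 7/20*h_C + 1/10*h_D + 7/20*h_E
  h_E = 1 + 3/20*h_A + 1/2*h_B + 1/10*h_C + 1/20*h_D + 1/5*h_E

Substituting h_B = 0 and rearranging gives the linear system (I - Q) h = 1:
  [4/5, -3/10, -3/10, -1/10] . (h_A, h_C, h_D, h_E) = 1
  [-3/10, 19/20, -3/10, -1/5] . (h_A, h_C, h_D, h_E) = 1
  [-1/20, -7/20, 9/10, -7/20] . (h_A, h_C, h_D, h_E) = 1
  [-3/20, -1/10, -1/20, 4/5] . (h_A, h_C, h_D, h_E) = 1

Solving yields:
  h_A = 11627/2311
  h_C = 10796/2311
  h_D = 10155/2311
  h_E = 7053/2311

Starting state is D, so the expected hitting time is h_D = 10155/2311.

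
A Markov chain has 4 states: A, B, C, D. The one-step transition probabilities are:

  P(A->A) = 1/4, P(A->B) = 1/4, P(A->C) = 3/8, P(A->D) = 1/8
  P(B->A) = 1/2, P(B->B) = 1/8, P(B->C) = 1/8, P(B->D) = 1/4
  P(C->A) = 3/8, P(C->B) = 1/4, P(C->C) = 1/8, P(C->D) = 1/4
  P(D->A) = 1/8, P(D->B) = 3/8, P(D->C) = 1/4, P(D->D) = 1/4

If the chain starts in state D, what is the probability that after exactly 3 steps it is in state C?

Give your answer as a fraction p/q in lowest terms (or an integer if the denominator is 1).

Answer: 123/512

Derivation:
Computing P^3 by repeated multiplication:
P^1 =
  A: [1/4, 1/4, 3/8, 1/8]
  B: [1/2, 1/8, 1/8, 1/4]
  C: [3/8, 1/4, 1/8, 1/4]
  D: [1/8, 3/8, 1/4, 1/4]
P^2 =
  A: [11/32, 15/64, 13/64, 7/32]
  B: [17/64, 17/64, 9/32, 3/16]
  C: [19/64, 1/4, 1/4, 13/64]
  D: [11/32, 15/64, 3/16, 15/64]
P^3 =
  A: [157/512, 127/512, 61/256, 53/256]
  B: [21/64, 123/512, 55/256, 111/512]
  C: [163/512, 125/512, 115/512, 109/512]
  D: [155/512, 1/4, 123/512, 53/256]

(P^3)[D -> C] = 123/512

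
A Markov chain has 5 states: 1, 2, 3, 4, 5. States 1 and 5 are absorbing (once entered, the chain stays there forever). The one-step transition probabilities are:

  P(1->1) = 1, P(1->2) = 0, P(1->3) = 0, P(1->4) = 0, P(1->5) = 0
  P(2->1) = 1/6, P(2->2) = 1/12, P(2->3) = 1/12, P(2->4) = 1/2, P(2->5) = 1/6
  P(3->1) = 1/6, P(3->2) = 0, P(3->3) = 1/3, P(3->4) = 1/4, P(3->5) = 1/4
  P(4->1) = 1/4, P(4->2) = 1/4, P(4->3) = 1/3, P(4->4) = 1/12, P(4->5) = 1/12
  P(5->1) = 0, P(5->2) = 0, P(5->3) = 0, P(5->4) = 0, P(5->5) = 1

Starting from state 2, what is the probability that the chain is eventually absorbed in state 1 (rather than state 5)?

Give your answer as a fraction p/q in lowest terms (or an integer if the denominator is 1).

Answer: 375/683

Derivation:
Let a_i = P(absorbed in 1 | start in state i).
Boundary conditions: a_1 = 1, a_5 = 0.
For each transient state i, a_i = sum_j P(i->j) * a_j:
  a_2 = 1/6*a_1 + 1/12*a_2 + 1/12*a_3 + 1/2*a_4 + 1/6*a_5
  a_3 = 1/6*a_1 + 0*a_2 + 1/3*a_3 + 1/4*a_4 + 1/4*a_5
  a_4 = 1/4*a_1 + 1/4*a_2 + 1/3*a_3 + 1/12*a_4 + 1/12*a_5

Substituting a_1 = 1 and a_5 = 0, rearrange to (I - Q) a = r where r[i] = P(i -> 1):
  [11/12, -1/12, -1/2] . (a_2, a_3, a_4) = 1/6
  [0, 2/3, -1/4] . (a_2, a_3, a_4) = 1/6
  [-1/4, -1/3, 11/12] . (a_2, a_3, a_4) = 1/4

Solving yields:
  a_2 = 375/683
  a_3 = 323/683
  a_4 = 406/683

Starting state is 2, so the absorption probability is a_2 = 375/683.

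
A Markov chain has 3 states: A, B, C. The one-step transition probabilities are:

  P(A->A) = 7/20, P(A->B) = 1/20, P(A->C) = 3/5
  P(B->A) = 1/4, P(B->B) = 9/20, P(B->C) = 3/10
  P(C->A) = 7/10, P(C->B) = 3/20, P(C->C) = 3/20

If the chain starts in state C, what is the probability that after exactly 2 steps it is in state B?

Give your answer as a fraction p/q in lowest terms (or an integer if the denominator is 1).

Computing P^2 by repeated multiplication:
P^1 =
  A: [7/20, 1/20, 3/5]
  B: [1/4, 9/20, 3/10]
  C: [7/10, 3/20, 3/20]
P^2 =
  A: [111/200, 13/100, 63/200]
  B: [41/100, 13/50, 33/100]
  C: [31/80, 1/8, 39/80]

(P^2)[C -> B] = 1/8

Answer: 1/8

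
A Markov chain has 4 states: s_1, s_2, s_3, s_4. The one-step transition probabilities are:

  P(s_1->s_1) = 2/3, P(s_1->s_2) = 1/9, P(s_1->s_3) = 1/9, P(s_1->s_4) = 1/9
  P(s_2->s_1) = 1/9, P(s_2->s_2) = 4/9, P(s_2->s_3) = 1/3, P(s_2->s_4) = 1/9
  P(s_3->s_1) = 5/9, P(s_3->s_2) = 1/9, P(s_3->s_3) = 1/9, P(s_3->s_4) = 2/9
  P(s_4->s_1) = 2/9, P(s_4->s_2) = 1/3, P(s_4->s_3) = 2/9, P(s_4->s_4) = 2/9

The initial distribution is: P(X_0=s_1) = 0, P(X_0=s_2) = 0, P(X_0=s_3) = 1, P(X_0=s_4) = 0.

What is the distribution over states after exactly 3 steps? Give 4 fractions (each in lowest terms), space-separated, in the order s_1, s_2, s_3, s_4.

Propagating the distribution step by step (d_{t+1} = d_t * P):
d_0 = (s_1=0, s_2=0, s_3=1, s_4=0)
  d_1[s_1] = 0*2/3 + 0*1/9 + 1*5/9 + 0*2/9 = 5/9
  d_1[s_2] = 0*1/9 + 0*4/9 + 1*1/9 + 0*1/3 = 1/9
  d_1[s_3] = 0*1/9 + 0*1/3 + 1*1/9 + 0*2/9 = 1/9
  d_1[s_4] = 0*1/9 + 0*1/9 + 1*2/9 + 0*2/9 = 2/9
d_1 = (s_1=5/9, s_2=1/9, s_3=1/9, s_4=2/9)
  d_2[s_1] = 5/9*2/3 + 1/9*1/9 + 1/9*5/9 + 2/9*2/9 = 40/81
  d_2[s_2] = 5/9*1/9 + 1/9*4/9 + 1/9*1/9 + 2/9*1/3 = 16/81
  d_2[s_3] = 5/9*1/9 + 1/9*1/3 + 1/9*1/9 + 2/9*2/9 = 13/81
  d_2[s_4] = 5/9*1/9 + 1/9*1/9 + 1/9*2/9 + 2/9*2/9 = 4/27
d_2 = (s_1=40/81, s_2=16/81, s_3=13/81, s_4=4/27)
  d_3[s_1] = 40/81*2/3 + 16/81*1/9 + 13/81*5/9 + 4/27*2/9 = 115/243
  d_3[s_2] = 40/81*1/9 + 16/81*4/9 + 13/81*1/9 + 4/27*1/3 = 17/81
  d_3[s_3] = 40/81*1/9 + 16/81*1/3 + 13/81*1/9 + 4/27*2/9 = 125/729
  d_3[s_4] = 40/81*1/9 + 16/81*1/9 + 13/81*2/9 + 4/27*2/9 = 106/729
d_3 = (s_1=115/243, s_2=17/81, s_3=125/729, s_4=106/729)

Answer: 115/243 17/81 125/729 106/729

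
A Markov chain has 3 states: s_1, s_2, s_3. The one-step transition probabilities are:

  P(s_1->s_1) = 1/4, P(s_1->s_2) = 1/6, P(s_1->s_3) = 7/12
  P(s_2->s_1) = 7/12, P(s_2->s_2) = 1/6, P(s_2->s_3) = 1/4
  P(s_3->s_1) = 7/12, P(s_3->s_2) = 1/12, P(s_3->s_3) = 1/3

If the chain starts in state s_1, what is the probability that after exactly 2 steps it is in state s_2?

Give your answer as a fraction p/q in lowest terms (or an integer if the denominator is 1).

Answer: 17/144

Derivation:
Computing P^2 by repeated multiplication:
P^1 =
  s_1: [1/4, 1/6, 7/12]
  s_2: [7/12, 1/6, 1/4]
  s_3: [7/12, 1/12, 1/3]
P^2 =
  s_1: [1/2, 17/144, 55/144]
  s_2: [7/18, 7/48, 67/144]
  s_3: [7/18, 5/36, 17/36]

(P^2)[s_1 -> s_2] = 17/144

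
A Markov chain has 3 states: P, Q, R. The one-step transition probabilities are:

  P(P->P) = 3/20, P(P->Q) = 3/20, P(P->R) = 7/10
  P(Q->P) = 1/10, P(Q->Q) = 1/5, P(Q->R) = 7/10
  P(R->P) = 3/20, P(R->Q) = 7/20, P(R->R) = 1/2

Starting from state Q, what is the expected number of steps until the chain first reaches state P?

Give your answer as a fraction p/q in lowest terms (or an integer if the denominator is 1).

Let h_i = expected steps to first reach P from state i.
Boundary: h_P = 0.
First-step equations for the other states:
  h_Q = 1 + 1/10*h_P + 1/5*h_Q + 7/10*h_R
  h_R = 1 + 3/20*h_P + 7/20*h_Q + 1/2*h_R

Substituting h_P = 0 and rearranging gives the linear system (I - Q) h = 1:
  [4/5, -7/10] . (h_Q, h_R) = 1
  [-7/20, 1/2] . (h_Q, h_R) = 1

Solving yields:
  h_Q = 240/31
  h_R = 230/31

Starting state is Q, so the expected hitting time is h_Q = 240/31.

Answer: 240/31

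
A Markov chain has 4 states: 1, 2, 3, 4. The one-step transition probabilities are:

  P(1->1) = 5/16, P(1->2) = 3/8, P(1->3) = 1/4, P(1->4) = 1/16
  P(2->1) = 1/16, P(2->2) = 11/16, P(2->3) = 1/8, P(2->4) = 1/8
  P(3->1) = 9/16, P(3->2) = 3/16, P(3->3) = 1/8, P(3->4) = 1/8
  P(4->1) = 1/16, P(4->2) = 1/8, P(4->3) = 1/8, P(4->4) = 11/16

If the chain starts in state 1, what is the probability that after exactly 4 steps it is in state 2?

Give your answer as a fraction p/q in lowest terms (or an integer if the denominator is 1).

Computing P^4 by repeated multiplication:
P^1 =
  1: [5/16, 3/8, 1/4, 1/16]
  2: [1/16, 11/16, 1/8, 1/8]
  3: [9/16, 3/16, 1/8, 1/8]
  4: [1/16, 1/8, 1/8, 11/16]
P^2 =
  1: [17/64, 55/128, 21/128, 9/64]
  2: [9/64, 137/256, 17/128, 49/256]
  3: [17/64, 97/256, 25/128, 41/256]
  4: [9/64, 7/32, 17/128, 65/128]
P^3 =
  1: [27/128, 227/512, 81/512, 3/16]
  2: [21/128, 1923/4096, 73/512, 917/4096]
  3: [29/128, 1707/4096, 81/512, 813/4096]
  4: [21/128, 597/2048, 73/512, 823/2048]
P^4 =
  1: [199/1024, 895/2048, 155/1024, 445/2048]
  2: [179/1024, 28771/65536, 149/1024, 15773/65536]
  3: [203/1024, 27915/65536, 157/1024, 14581/65536]
  4: [179/1024, 11105/32768, 149/1024, 11167/32768]

(P^4)[1 -> 2] = 895/2048

Answer: 895/2048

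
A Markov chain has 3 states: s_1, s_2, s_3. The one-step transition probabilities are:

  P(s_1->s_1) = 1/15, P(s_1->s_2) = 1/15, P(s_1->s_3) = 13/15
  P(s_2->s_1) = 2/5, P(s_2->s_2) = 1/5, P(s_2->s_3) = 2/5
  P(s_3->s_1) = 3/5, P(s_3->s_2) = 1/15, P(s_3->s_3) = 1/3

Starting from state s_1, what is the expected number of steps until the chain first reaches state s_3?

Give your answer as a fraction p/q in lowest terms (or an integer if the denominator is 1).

Let h_i = expected steps to first reach s_3 from state i.
Boundary: h_s_3 = 0.
First-step equations for the other states:
  h_s_1 = 1 + 1/15*h_s_1 + 1/15*h_s_2 + 13/15*h_s_3
  h_s_2 = 1 + 2/5*h_s_1 + 1/5*h_s_2 + 2/5*h_s_3

Substituting h_s_3 = 0 and rearranging gives the linear system (I - Q) h = 1:
  [14/15, -1/15] . (h_s_1, h_s_2) = 1
  [-2/5, 4/5] . (h_s_1, h_s_2) = 1

Solving yields:
  h_s_1 = 65/54
  h_s_2 = 50/27

Starting state is s_1, so the expected hitting time is h_s_1 = 65/54.

Answer: 65/54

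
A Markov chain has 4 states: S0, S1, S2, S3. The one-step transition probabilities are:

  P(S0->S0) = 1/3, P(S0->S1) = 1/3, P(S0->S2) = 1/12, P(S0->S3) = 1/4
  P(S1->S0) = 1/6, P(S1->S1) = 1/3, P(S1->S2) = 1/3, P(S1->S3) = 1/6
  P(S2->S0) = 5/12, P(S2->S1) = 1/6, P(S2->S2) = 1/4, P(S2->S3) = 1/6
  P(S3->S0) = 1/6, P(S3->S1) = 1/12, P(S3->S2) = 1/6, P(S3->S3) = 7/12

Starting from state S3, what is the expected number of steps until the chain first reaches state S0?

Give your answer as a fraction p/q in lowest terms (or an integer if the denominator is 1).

Answer: 582/127

Derivation:
Let h_i = expected steps to first reach S0 from state i.
Boundary: h_S0 = 0.
First-step equations for the other states:
  h_S1 = 1 + 1/6*h_S0 + 1/3*h_S1 + 1/3*h_S2 + 1/6*h_S3
  h_S2 = 1 + 5/12*h_S0 + 1/6*h_S1 + 1/4*h_S2 + 1/6*h_S3
  h_S3 = 1 + 1/6*h_S0 + 1/12*h_S1 + 1/6*h_S2 + 7/12*h_S3

Substituting h_S0 = 0 and rearranging gives the linear system (I - Q) h = 1:
  [2/3, -1/3, -1/6] . (h_S1, h_S2, h_S3) = 1
  [-1/6, 3/4, -1/6] . (h_S1, h_S2, h_S3) = 1
  [-1/12, -1/6, 5/12] . (h_S1, h_S2, h_S3) = 1

Solving yields:
  h_S1 = 546/127
  h_S2 = 420/127
  h_S3 = 582/127

Starting state is S3, so the expected hitting time is h_S3 = 582/127.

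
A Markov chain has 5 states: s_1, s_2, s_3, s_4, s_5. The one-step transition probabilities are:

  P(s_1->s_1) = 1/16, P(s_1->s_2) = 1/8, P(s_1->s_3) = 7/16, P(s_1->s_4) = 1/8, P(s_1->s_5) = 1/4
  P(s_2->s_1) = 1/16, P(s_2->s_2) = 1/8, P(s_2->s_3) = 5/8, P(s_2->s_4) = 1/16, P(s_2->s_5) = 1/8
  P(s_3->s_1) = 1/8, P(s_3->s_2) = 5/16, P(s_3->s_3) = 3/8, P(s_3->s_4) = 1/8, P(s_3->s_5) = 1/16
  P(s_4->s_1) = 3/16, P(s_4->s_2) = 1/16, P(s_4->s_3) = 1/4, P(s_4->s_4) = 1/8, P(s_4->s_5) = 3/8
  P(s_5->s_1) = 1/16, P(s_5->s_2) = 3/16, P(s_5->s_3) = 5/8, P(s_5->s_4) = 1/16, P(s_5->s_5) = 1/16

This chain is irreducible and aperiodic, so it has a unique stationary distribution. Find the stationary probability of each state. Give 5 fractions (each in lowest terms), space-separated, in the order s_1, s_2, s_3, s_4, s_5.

The stationary distribution satisfies pi = pi * P, i.e.:
  pi_s_1 = 1/16*pi_s_1 + 1/16*pi_s_2 + 1/8*pi_s_3 + 3/16*pi_s_4 + 1/16*pi_s_5
  pi_s_2 = 1/8*pi_s_1 + 1/8*pi_s_2 + 5/16*pi_s_3 + 1/16*pi_s_4 + 3/16*pi_s_5
  pi_s_3 = 7/16*pi_s_1 + 5/8*pi_s_2 + 3/8*pi_s_3 + 1/4*pi_s_4 + 5/8*pi_s_5
  pi_s_4 = 1/8*pi_s_1 + 1/16*pi_s_2 + 1/8*pi_s_3 + 1/8*pi_s_4 + 1/16*pi_s_5
  pi_s_5 = 1/4*pi_s_1 + 1/8*pi_s_2 + 1/16*pi_s_3 + 3/8*pi_s_4 + 1/16*pi_s_5
with normalization: pi_s_1 + pi_s_2 + pi_s_3 + pi_s_4 + pi_s_5 = 1.

Using the first 4 balance equations plus normalization, the linear system A*pi = b is:
  [-15/16, 1/16, 1/8, 3/16, 1/16] . pi = 0
  [1/8, -7/8, 5/16, 1/16, 3/16] . pi = 0
  [7/16, 5/8, -5/8, 1/4, 5/8] . pi = 0
  [1/8, 1/16, 1/8, -7/8, 1/16] . pi = 0
  [1, 1, 1, 1, 1] . pi = 1

Solving yields:
  pi_s_1 = 30/289
  pi_s_2 = 1039/4913
  pi_s_3 = 131/289
  pi_s_4 = 30/289
  pi_s_5 = 627/4913

Verification (pi * P):
  30/289*1/16 + 1039/4913*1/16 + 131/289*1/8 + 30/289*3/16 + 627/4913*1/16 = 30/289 = pi_s_1  (ok)
  30/289*1/8 + 1039/4913*1/8 + 131/289*5/16 + 30/289*1/16 + 627/4913*3/16 = 1039/4913 = pi_s_2  (ok)
  30/289*7/16 + 1039/4913*5/8 + 131/289*3/8 + 30/289*1/4 + 627/4913*5/8 = 131/289 = pi_s_3  (ok)
  30/289*1/8 + 1039/4913*1/16 + 131/289*1/8 + 30/289*1/8 + 627/4913*1/16 = 30/289 = pi_s_4  (ok)
  30/289*1/4 + 1039/4913*1/8 + 131/289*1/16 + 30/289*3/8 + 627/4913*1/16 = 627/4913 = pi_s_5  (ok)

Answer: 30/289 1039/4913 131/289 30/289 627/4913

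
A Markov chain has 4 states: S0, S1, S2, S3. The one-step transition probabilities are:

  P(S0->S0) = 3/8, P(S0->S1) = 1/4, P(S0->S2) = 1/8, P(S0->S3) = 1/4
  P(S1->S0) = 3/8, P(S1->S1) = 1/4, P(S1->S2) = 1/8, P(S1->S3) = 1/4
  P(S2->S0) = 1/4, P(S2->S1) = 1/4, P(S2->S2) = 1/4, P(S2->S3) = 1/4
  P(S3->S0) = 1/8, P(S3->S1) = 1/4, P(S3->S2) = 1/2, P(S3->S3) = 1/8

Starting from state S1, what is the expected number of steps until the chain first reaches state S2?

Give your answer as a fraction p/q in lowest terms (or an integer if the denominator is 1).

Answer: 24/5

Derivation:
Let h_i = expected steps to first reach S2 from state i.
Boundary: h_S2 = 0.
First-step equations for the other states:
  h_S0 = 1 + 3/8*h_S0 + 1/4*h_S1 + 1/8*h_S2 + 1/4*h_S3
  h_S1 = 1 + 3/8*h_S0 + 1/4*h_S1 + 1/8*h_S2 + 1/4*h_S3
  h_S3 = 1 + 1/8*h_S0 + 1/4*h_S1 + 1/2*h_S2 + 1/8*h_S3

Substituting h_S2 = 0 and rearranging gives the linear system (I - Q) h = 1:
  [5/8, -1/4, -1/4] . (h_S0, h_S1, h_S3) = 1
  [-3/8, 3/4, -1/4] . (h_S0, h_S1, h_S3) = 1
  [-1/8, -1/4, 7/8] . (h_S0, h_S1, h_S3) = 1

Solving yields:
  h_S0 = 24/5
  h_S1 = 24/5
  h_S3 = 16/5

Starting state is S1, so the expected hitting time is h_S1 = 24/5.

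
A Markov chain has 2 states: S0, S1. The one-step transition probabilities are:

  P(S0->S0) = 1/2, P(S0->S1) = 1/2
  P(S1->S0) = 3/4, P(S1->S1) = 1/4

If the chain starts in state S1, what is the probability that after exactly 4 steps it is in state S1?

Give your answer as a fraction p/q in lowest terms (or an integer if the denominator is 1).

Computing P^4 by repeated multiplication:
P^1 =
  S0: [1/2, 1/2]
  S1: [3/4, 1/4]
P^2 =
  S0: [5/8, 3/8]
  S1: [9/16, 7/16]
P^3 =
  S0: [19/32, 13/32]
  S1: [39/64, 25/64]
P^4 =
  S0: [77/128, 51/128]
  S1: [153/256, 103/256]

(P^4)[S1 -> S1] = 103/256

Answer: 103/256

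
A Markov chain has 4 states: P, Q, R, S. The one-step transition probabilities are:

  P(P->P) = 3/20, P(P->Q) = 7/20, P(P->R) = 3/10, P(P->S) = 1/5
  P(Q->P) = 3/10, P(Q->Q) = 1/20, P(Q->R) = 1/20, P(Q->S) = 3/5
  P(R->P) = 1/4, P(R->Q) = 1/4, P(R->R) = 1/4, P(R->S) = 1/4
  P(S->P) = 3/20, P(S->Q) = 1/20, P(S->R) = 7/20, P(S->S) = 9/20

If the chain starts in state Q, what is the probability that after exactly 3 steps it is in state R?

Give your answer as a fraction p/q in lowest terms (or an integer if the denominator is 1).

Answer: 2123/8000

Derivation:
Computing P^3 by repeated multiplication:
P^1 =
  P: [3/20, 7/20, 3/10, 1/5]
  Q: [3/10, 1/20, 1/20, 3/5]
  R: [1/4, 1/4, 1/4, 1/4]
  S: [3/20, 1/20, 7/20, 9/20]
P^2 =
  P: [93/400, 31/200, 83/400, 81/200]
  Q: [13/80, 3/20, 63/200, 149/400]
  R: [17/80, 7/40, 19/80, 3/8]
  S: [77/400, 33/200, 117/400, 7/20]
P^3 =
  P: [97/500, 129/800, 2169/8000, 2989/8000]
  Q: [51/250, 647/4000, 2123/8000, 2951/8000]
  R: [1/5, 129/800, 421/1600, 601/1600]
  S: [51/250, 133/800, 2093/8000, 589/1600]

(P^3)[Q -> R] = 2123/8000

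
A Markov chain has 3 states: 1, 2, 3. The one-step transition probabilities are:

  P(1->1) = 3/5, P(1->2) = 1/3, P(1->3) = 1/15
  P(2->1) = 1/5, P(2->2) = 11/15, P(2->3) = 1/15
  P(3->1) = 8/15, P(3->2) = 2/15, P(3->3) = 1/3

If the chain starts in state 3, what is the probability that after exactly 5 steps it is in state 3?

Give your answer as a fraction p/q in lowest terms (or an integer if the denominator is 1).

Answer: 13993/151875

Derivation:
Computing P^5 by repeated multiplication:
P^1 =
  1: [3/5, 1/3, 1/15]
  2: [1/5, 11/15, 1/15]
  3: [8/15, 2/15, 1/3]
P^2 =
  1: [104/225, 34/75, 19/225]
  2: [68/225, 46/75, 19/225]
  3: [118/225, 8/25, 7/45]
P^3 =
  1: [1394/3375, 112/225, 301/3375]
  2: [1178/3375, 632/1125, 301/3375]
  3: [1558/3375, 484/1125, 73/675]
P^4 =
  1: [19994/50625, 8684/16875, 4579/50625]
  2: [18698/50625, 9116/16875, 4579/50625]
  3: [21298/50625, 8164/16875, 967/10125]
P^5 =
  1: [294734/759375, 5276/10125, 68941/759375]
  2: [286958/759375, 134492/253125, 68941/759375]
  3: [303838/759375, 128524/253125, 13993/151875]

(P^5)[3 -> 3] = 13993/151875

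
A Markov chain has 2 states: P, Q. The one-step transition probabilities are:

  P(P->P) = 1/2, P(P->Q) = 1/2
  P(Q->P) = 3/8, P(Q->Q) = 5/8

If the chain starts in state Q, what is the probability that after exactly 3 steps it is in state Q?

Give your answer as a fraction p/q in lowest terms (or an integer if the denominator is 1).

Computing P^3 by repeated multiplication:
P^1 =
  P: [1/2, 1/2]
  Q: [3/8, 5/8]
P^2 =
  P: [7/16, 9/16]
  Q: [27/64, 37/64]
P^3 =
  P: [55/128, 73/128]
  Q: [219/512, 293/512]

(P^3)[Q -> Q] = 293/512

Answer: 293/512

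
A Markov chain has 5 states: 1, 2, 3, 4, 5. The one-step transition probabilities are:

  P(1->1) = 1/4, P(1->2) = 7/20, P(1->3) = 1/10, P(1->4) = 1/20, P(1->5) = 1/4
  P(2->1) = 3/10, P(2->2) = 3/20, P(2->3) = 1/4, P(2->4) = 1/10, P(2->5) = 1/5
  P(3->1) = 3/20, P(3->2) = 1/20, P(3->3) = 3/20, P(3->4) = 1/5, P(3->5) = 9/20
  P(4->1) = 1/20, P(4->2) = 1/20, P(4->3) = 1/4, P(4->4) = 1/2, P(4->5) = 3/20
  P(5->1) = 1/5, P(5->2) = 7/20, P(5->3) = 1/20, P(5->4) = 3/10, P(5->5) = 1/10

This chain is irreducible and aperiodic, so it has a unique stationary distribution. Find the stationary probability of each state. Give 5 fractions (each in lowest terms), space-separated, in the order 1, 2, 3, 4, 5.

The stationary distribution satisfies pi = pi * P, i.e.:
  pi_1 = 1/4*pi_1 + 3/10*pi_2 + 3/20*pi_3 + 1/20*pi_4 + 1/5*pi_5
  pi_2 = 7/20*pi_1 + 3/20*pi_2 + 1/20*pi_3 + 1/20*pi_4 + 7/20*pi_5
  pi_3 = 1/10*pi_1 + 1/4*pi_2 + 3/20*pi_3 + 1/4*pi_4 + 1/20*pi_5
  pi_4 = 1/20*pi_1 + 1/10*pi_2 + 1/5*pi_3 + 1/2*pi_4 + 3/10*pi_5
  pi_5 = 1/4*pi_1 + 1/5*pi_2 + 9/20*pi_3 + 3/20*pi_4 + 1/10*pi_5
with normalization: pi_1 + pi_2 + pi_3 + pi_4 + pi_5 = 1.

Using the first 4 balance equations plus normalization, the linear system A*pi = b is:
  [-3/4, 3/10, 3/20, 1/20, 1/5] . pi = 0
  [7/20, -17/20, 1/20, 1/20, 7/20] . pi = 0
  [1/10, 1/4, -17/20, 1/4, 1/20] . pi = 0
  [1/20, 1/10, 1/5, -1/2, 3/10] . pi = 0
  [1, 1, 1, 1, 1] . pi = 1

Solving yields:
  pi_1 = 2807/15408
  pi_2 = 725/3852
  pi_3 = 47/288
  pi_4 = 7723/30816
  pi_5 = 3325/15408

Verification (pi * P):
  2807/15408*1/4 + 725/3852*3/10 + 47/288*3/20 + 7723/30816*1/20 + 3325/15408*1/5 = 2807/15408 = pi_1  (ok)
  2807/15408*7/20 + 725/3852*3/20 + 47/288*1/20 + 7723/30816*1/20 + 3325/15408*7/20 = 725/3852 = pi_2  (ok)
  2807/15408*1/10 + 725/3852*1/4 + 47/288*3/20 + 7723/30816*1/4 + 3325/15408*1/20 = 47/288 = pi_3  (ok)
  2807/15408*1/20 + 725/3852*1/10 + 47/288*1/5 + 7723/30816*1/2 + 3325/15408*3/10 = 7723/30816 = pi_4  (ok)
  2807/15408*1/4 + 725/3852*1/5 + 47/288*9/20 + 7723/30816*3/20 + 3325/15408*1/10 = 3325/15408 = pi_5  (ok)

Answer: 2807/15408 725/3852 47/288 7723/30816 3325/15408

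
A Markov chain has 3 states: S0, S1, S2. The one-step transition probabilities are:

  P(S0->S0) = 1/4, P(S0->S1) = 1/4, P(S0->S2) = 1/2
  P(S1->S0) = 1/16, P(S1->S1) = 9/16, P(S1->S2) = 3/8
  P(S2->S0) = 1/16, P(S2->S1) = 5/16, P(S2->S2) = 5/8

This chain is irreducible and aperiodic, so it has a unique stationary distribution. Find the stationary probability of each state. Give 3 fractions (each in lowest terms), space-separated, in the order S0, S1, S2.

The stationary distribution satisfies pi = pi * P, i.e.:
  pi_S0 = 1/4*pi_S0 + 1/16*pi_S1 + 1/16*pi_S2
  pi_S1 = 1/4*pi_S0 + 9/16*pi_S1 + 5/16*pi_S2
  pi_S2 = 1/2*pi_S0 + 3/8*pi_S1 + 5/8*pi_S2
with normalization: pi_S0 + pi_S1 + pi_S2 = 1.

Using the first 2 balance equations plus normalization, the linear system A*pi = b is:
  [-3/4, 1/16, 1/16] . pi = 0
  [1/4, -7/16, 5/16] . pi = 0
  [1, 1, 1] . pi = 1

Solving yields:
  pi_S0 = 1/13
  pi_S1 = 16/39
  pi_S2 = 20/39

Verification (pi * P):
  1/13*1/4 + 16/39*1/16 + 20/39*1/16 = 1/13 = pi_S0  (ok)
  1/13*1/4 + 16/39*9/16 + 20/39*5/16 = 16/39 = pi_S1  (ok)
  1/13*1/2 + 16/39*3/8 + 20/39*5/8 = 20/39 = pi_S2  (ok)

Answer: 1/13 16/39 20/39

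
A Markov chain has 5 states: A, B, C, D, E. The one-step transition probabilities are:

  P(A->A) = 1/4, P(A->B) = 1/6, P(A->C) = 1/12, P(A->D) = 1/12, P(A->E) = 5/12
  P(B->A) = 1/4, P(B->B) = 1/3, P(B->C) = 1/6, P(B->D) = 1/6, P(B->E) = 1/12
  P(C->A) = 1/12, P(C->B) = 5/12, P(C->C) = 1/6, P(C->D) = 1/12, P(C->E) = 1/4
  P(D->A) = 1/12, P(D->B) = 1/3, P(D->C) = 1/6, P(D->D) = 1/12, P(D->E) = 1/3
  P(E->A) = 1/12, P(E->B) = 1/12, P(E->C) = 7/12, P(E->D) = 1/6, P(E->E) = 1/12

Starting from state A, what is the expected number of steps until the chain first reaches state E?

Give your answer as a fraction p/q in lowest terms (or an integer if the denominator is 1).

Let h_i = expected steps to first reach E from state i.
Boundary: h_E = 0.
First-step equations for the other states:
  h_A = 1 + 1/4*h_A + 1/6*h_B + 1/12*h_C + 1/12*h_D + 5/12*h_E
  h_B = 1 + 1/4*h_A + 1/3*h_B + 1/6*h_C + 1/6*h_D + 1/12*h_E
  h_C = 1 + 1/12*h_A + 5/12*h_B + 1/6*h_C + 1/12*h_D + 1/4*h_E
  h_D = 1 + 1/12*h_A + 1/3*h_B + 1/6*h_C + 1/12*h_D + 1/3*h_E

Substituting h_E = 0 and rearranging gives the linear system (I - Q) h = 1:
  [3/4, -1/6, -1/12, -1/12] . (h_A, h_B, h_C, h_D) = 1
  [-1/4, 2/3, -1/6, -1/6] . (h_A, h_B, h_C, h_D) = 1
  [-1/12, -5/12, 5/6, -1/12] . (h_A, h_B, h_C, h_D) = 1
  [-1/12, -1/3, -1/6, 11/12] . (h_A, h_B, h_C, h_D) = 1

Solving yields:
  h_A = 5036/1517
  h_B = 7296/1517
  h_C = 6568/1517
  h_D = 5960/1517

Starting state is A, so the expected hitting time is h_A = 5036/1517.

Answer: 5036/1517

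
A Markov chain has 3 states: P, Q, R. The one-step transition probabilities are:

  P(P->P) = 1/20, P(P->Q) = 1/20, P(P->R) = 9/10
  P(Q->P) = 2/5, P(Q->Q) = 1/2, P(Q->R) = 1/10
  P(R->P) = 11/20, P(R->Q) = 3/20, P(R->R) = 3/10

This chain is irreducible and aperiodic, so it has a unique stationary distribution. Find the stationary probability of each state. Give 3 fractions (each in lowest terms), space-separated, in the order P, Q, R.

Answer: 67/192 17/96 91/192

Derivation:
The stationary distribution satisfies pi = pi * P, i.e.:
  pi_P = 1/20*pi_P + 2/5*pi_Q + 11/20*pi_R
  pi_Q = 1/20*pi_P + 1/2*pi_Q + 3/20*pi_R
  pi_R = 9/10*pi_P + 1/10*pi_Q + 3/10*pi_R
with normalization: pi_P + pi_Q + pi_R = 1.

Using the first 2 balance equations plus normalization, the linear system A*pi = b is:
  [-19/20, 2/5, 11/20] . pi = 0
  [1/20, -1/2, 3/20] . pi = 0
  [1, 1, 1] . pi = 1

Solving yields:
  pi_P = 67/192
  pi_Q = 17/96
  pi_R = 91/192

Verification (pi * P):
  67/192*1/20 + 17/96*2/5 + 91/192*11/20 = 67/192 = pi_P  (ok)
  67/192*1/20 + 17/96*1/2 + 91/192*3/20 = 17/96 = pi_Q  (ok)
  67/192*9/10 + 17/96*1/10 + 91/192*3/10 = 91/192 = pi_R  (ok)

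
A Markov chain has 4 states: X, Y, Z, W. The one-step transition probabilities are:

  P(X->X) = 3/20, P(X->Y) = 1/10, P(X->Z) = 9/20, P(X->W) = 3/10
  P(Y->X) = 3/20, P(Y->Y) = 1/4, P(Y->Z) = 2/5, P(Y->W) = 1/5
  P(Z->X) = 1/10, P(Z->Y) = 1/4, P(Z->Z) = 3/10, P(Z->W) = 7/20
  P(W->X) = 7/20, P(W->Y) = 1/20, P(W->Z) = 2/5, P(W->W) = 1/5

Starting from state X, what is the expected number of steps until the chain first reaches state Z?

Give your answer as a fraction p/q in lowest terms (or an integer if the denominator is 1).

Let h_i = expected steps to first reach Z from state i.
Boundary: h_Z = 0.
First-step equations for the other states:
  h_X = 1 + 3/20*h_X + 1/10*h_Y + 9/20*h_Z + 3/10*h_W
  h_Y = 1 + 3/20*h_X + 1/4*h_Y + 2/5*h_Z + 1/5*h_W
  h_W = 1 + 7/20*h_X + 1/20*h_Y + 2/5*h_Z + 1/5*h_W

Substituting h_Z = 0 and rearranging gives the linear system (I - Q) h = 1:
  [17/20, -1/10, -3/10] . (h_X, h_Y, h_W) = 1
  [-3/20, 3/4, -1/5] . (h_X, h_Y, h_W) = 1
  [-7/20, -1/20, 4/5] . (h_X, h_Y, h_W) = 1

Solving yields:
  h_X = 1860/803
  h_Y = 1960/803
  h_W = 1940/803

Starting state is X, so the expected hitting time is h_X = 1860/803.

Answer: 1860/803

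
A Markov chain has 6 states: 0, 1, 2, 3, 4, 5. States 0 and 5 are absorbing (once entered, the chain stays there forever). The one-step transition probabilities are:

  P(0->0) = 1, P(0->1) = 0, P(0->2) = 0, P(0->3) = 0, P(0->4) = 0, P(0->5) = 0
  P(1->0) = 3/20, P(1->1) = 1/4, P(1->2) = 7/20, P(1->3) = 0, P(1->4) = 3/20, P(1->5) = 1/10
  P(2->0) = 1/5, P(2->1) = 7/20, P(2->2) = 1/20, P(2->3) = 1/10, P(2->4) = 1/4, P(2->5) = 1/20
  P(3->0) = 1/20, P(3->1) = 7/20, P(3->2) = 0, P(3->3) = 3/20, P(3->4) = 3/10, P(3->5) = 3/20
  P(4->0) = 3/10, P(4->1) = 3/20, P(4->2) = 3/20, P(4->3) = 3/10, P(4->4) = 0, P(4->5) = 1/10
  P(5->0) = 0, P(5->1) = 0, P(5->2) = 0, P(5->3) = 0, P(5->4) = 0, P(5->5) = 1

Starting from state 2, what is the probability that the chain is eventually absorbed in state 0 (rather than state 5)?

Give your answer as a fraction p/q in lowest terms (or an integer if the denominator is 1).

Answer: 38133/55414

Derivation:
Let a_i = P(absorbed in 0 | start in state i).
Boundary conditions: a_0 = 1, a_5 = 0.
For each transient state i, a_i = sum_j P(i->j) * a_j:
  a_1 = 3/20*a_0 + 1/4*a_1 + 7/20*a_2 + 0*a_3 + 3/20*a_4 + 1/10*a_5
  a_2 = 1/5*a_0 + 7/20*a_1 + 1/20*a_2 + 1/10*a_3 + 1/4*a_4 + 1/20*a_5
  a_3 = 1/20*a_0 + 7/20*a_1 + 0*a_2 + 3/20*a_3 + 3/10*a_4 + 3/20*a_5
  a_4 = 3/10*a_0 + 3/20*a_1 + 3/20*a_2 + 3/10*a_3 + 0*a_4 + 1/10*a_5

Substituting a_0 = 1 and a_5 = 0, rearrange to (I - Q) a = r where r[i] = P(i -> 0):
  [3/4, -7/20, 0, -3/20] . (a_1, a_2, a_3, a_4) = 3/20
  [-7/20, 19/20, -1/10, -1/4] . (a_1, a_2, a_3, a_4) = 1/5
  [-7/20, 0, 17/20, -3/10] . (a_1, a_2, a_3, a_4) = 1/20
  [-3/20, -3/20, -3/10, 1] . (a_1, a_2, a_3, a_4) = 3/10

Solving yields:
  a_1 = 36317/55414
  a_2 = 38133/55414
  a_3 = 31341/55414
  a_4 = 18597/27707

Starting state is 2, so the absorption probability is a_2 = 38133/55414.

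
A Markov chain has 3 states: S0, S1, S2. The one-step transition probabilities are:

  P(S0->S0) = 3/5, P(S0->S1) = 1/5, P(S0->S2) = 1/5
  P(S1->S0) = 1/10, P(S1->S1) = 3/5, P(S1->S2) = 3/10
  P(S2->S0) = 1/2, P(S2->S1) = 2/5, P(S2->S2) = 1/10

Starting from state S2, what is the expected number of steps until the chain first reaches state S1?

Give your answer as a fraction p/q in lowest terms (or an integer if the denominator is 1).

Let h_i = expected steps to first reach S1 from state i.
Boundary: h_S1 = 0.
First-step equations for the other states:
  h_S0 = 1 + 3/5*h_S0 + 1/5*h_S1 + 1/5*h_S2
  h_S2 = 1 + 1/2*h_S0 + 2/5*h_S1 + 1/10*h_S2

Substituting h_S1 = 0 and rearranging gives the linear system (I - Q) h = 1:
  [2/5, -1/5] . (h_S0, h_S2) = 1
  [-1/2, 9/10] . (h_S0, h_S2) = 1

Solving yields:
  h_S0 = 55/13
  h_S2 = 45/13

Starting state is S2, so the expected hitting time is h_S2 = 45/13.

Answer: 45/13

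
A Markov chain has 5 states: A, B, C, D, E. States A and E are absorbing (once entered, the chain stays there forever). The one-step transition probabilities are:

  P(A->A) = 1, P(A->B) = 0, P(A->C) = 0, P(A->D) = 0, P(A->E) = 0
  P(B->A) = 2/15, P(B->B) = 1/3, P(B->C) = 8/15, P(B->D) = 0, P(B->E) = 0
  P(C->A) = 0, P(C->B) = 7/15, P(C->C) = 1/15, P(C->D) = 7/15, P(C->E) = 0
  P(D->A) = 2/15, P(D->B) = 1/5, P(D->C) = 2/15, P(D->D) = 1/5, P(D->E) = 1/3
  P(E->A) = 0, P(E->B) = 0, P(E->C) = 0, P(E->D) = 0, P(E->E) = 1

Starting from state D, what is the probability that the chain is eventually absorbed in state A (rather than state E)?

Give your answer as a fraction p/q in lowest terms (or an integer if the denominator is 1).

Let a_i = P(absorbed in A | start in state i).
Boundary conditions: a_A = 1, a_E = 0.
For each transient state i, a_i = sum_j P(i->j) * a_j:
  a_B = 2/15*a_A + 1/3*a_B + 8/15*a_C + 0*a_D + 0*a_E
  a_C = 0*a_A + 7/15*a_B + 1/15*a_C + 7/15*a_D + 0*a_E
  a_D = 2/15*a_A + 1/5*a_B + 2/15*a_C + 1/5*a_D + 1/3*a_E

Substituting a_A = 1 and a_E = 0, rearrange to (I - Q) a = r where r[i] = P(i -> A):
  [2/3, -8/15, 0] . (a_B, a_C, a_D) = 2/15
  [-7/15, 14/15, -7/15] . (a_B, a_C, a_D) = 0
  [-1/5, -2/15, 4/5] . (a_B, a_C, a_D) = 2/15

Solving yields:
  a_B = 3/5
  a_C = 1/2
  a_D = 2/5

Starting state is D, so the absorption probability is a_D = 2/5.

Answer: 2/5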